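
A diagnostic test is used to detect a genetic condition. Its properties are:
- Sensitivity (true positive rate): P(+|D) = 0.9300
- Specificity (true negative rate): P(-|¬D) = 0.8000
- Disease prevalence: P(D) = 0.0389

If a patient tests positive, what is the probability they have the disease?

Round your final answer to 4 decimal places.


Let D = has disease, + = positive test

Given:
- P(D) = 0.0389 (prevalence)
- P(+|D) = 0.9300 (sensitivity)
- P(-|¬D) = 0.8000 (specificity)
- P(+|¬D) = 0.2000 (false positive rate = 1 - specificity)

Step 1: Find P(+)
P(+) = P(+|D)P(D) + P(+|¬D)P(¬D)
     = 0.9300 × 0.0389 + 0.2000 × 0.9611
     = 0.03617700 + 0.19222000
     = 0.22839700

Step 2: Apply Bayes' theorem for P(D|+)
P(D|+) = P(+|D)P(D) / P(+)
       = 0.03617700 / 0.22839700
       = 0.1584


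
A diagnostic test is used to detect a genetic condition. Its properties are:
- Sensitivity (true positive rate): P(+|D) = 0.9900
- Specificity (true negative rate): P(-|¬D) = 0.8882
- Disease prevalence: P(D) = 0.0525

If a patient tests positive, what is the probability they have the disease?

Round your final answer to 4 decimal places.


Let D = has disease, + = positive test

Given:
- P(D) = 0.0525 (prevalence)
- P(+|D) = 0.9900 (sensitivity)
- P(-|¬D) = 0.8882 (specificity)
- P(+|¬D) = 0.1118 (false positive rate = 1 - specificity)

Step 1: Find P(+)
P(+) = P(+|D)P(D) + P(+|¬D)P(¬D)
     = 0.9900 × 0.0525 + 0.1118 × 0.9475
     = 0.05197500 + 0.10593050
     = 0.15790550

Step 2: Apply Bayes' theorem for P(D|+)
P(D|+) = P(+|D)P(D) / P(+)
       = 0.05197500 / 0.15790550
       = 0.3292


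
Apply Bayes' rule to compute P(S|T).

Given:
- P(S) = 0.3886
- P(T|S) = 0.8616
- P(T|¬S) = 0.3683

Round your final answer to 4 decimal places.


Bayes' theorem: P(S|T) = P(T|S) × P(S) / P(T)

Step 1: Calculate P(T) using law of total probability
P(T) = P(T|S)P(S) + P(T|¬S)P(¬S)
     = 0.8616 × 0.3886 + 0.3683 × 0.6114
     = 0.33481776 + 0.22517862
     = 0.55999638

Step 2: Apply Bayes' theorem
P(S|T) = P(T|S) × P(S) / P(T)
       = 0.33481776 / 0.55999638
       = 0.5979


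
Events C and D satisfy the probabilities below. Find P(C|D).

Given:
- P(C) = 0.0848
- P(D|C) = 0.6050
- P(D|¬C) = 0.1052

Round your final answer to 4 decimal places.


Bayes' theorem: P(C|D) = P(D|C) × P(C) / P(D)

Step 1: Calculate P(D) using law of total probability
P(D) = P(D|C)P(C) + P(D|¬C)P(¬C)
     = 0.6050 × 0.0848 + 0.1052 × 0.9152
     = 0.05130400 + 0.09627904
     = 0.14758304

Step 2: Apply Bayes' theorem
P(C|D) = P(D|C) × P(C) / P(D)
       = 0.05130400 / 0.14758304
       = 0.3476


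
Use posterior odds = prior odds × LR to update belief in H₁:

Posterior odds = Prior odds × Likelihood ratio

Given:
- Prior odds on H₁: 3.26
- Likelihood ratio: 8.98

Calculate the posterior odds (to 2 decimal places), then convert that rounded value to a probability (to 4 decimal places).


Step 1: Calculate posterior odds
Posterior odds = Prior odds × LR
               = 3.26 × 8.98
               = 29.27

Step 2: Convert to probability
P(H₁|E) = Posterior odds / (1 + Posterior odds)
       = 29.27 / (1 + 29.27)
       = 29.27 / 30.27
       = 0.9670

The evidence increased P(H₁) from 0.7653 to 0.9670.


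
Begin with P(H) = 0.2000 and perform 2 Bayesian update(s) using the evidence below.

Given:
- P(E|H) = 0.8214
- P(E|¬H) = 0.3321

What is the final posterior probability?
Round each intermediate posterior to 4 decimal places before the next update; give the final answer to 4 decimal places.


Sequential Bayesian updating:

Initial prior: P(H) = 0.2000

Update 1:
  P(E) = 0.8214 × 0.2000 + 0.3321 × 0.8000 = 0.16428000 + 0.26568000 = 0.42996000
  P(H|E) = 0.16428000 / 0.42996000 = 0.3821

Update 2:
  P(E) = 0.8214 × 0.3821 + 0.3321 × 0.6179 = 0.31385694 + 0.20520459 = 0.51906153
  P(H|E) = 0.31385694 / 0.51906153 = 0.6047

Final posterior: 0.6047


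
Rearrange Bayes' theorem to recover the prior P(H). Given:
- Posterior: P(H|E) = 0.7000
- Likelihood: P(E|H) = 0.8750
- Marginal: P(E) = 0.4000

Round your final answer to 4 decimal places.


From Bayes' theorem: P(H|E) = P(E|H) × P(H) / P(E)

Rearranging for P(H):
P(H) = P(H|E) × P(E) / P(E|H)
     = 0.7000 × 0.4000 / 0.8750
     = 0.28000000 / 0.8750
     = 0.3200


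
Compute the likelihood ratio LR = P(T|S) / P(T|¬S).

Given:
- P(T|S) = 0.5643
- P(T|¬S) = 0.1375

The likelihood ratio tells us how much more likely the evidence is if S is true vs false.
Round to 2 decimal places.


Likelihood Ratio (LR) = P(T|S) / P(T|¬S)

LR = 0.5643 / 0.1375
   = 4.10

The evidence is 4.10 times more likely if S is true than if S is false.
LR > 1, so observing T raises the odds in favor of S.


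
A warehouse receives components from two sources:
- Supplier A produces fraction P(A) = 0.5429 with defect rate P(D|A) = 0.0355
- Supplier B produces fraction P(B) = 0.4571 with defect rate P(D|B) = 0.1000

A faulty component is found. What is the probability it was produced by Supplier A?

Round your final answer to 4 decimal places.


Let A = from Supplier A, D = faulty

Given:
- P(A) = 0.5429, P(B) = 0.4571
- P(D|A) = 0.0355, P(D|B) = 0.1000

Step 1: Find P(D)
P(D) = P(D|A)P(A) + P(D|B)P(B)
     = 0.0355 × 0.5429 + 0.1000 × 0.4571
     = 0.01927295 + 0.04571000
     = 0.06498295

Step 2: Apply Bayes' theorem
P(A|D) = P(D|A)P(A) / P(D)
       = 0.01927295 / 0.06498295
       = 0.2966


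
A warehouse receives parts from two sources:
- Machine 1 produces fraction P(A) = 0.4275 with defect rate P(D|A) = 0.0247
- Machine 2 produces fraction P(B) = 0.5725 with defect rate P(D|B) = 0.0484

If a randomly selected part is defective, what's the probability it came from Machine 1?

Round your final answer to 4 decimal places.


Let A = from Machine 1, D = defective

Given:
- P(A) = 0.4275, P(B) = 0.5725
- P(D|A) = 0.0247, P(D|B) = 0.0484

Step 1: Find P(D)
P(D) = P(D|A)P(A) + P(D|B)P(B)
     = 0.0247 × 0.4275 + 0.0484 × 0.5725
     = 0.01055925 + 0.02770900
     = 0.03826825

Step 2: Apply Bayes' theorem
P(A|D) = P(D|A)P(A) / P(D)
       = 0.01055925 / 0.03826825
       = 0.2759


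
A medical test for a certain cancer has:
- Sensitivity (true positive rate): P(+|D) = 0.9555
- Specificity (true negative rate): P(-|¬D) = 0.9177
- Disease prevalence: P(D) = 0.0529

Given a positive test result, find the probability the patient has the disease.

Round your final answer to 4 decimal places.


Let D = has disease, + = positive test

Given:
- P(D) = 0.0529 (prevalence)
- P(+|D) = 0.9555 (sensitivity)
- P(-|¬D) = 0.9177 (specificity)
- P(+|¬D) = 0.0823 (false positive rate = 1 - specificity)

Step 1: Find P(+)
P(+) = P(+|D)P(D) + P(+|¬D)P(¬D)
     = 0.9555 × 0.0529 + 0.0823 × 0.9471
     = 0.05054595 + 0.07794633
     = 0.12849228

Step 2: Apply Bayes' theorem for P(D|+)
P(D|+) = P(+|D)P(D) / P(+)
       = 0.05054595 / 0.12849228
       = 0.3934


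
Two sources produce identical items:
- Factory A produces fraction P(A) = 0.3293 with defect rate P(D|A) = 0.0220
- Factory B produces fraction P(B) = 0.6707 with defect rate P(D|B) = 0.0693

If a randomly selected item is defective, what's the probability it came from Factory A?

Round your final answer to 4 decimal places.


Let A = from Factory A, D = defective

Given:
- P(A) = 0.3293, P(B) = 0.6707
- P(D|A) = 0.0220, P(D|B) = 0.0693

Step 1: Find P(D)
P(D) = P(D|A)P(A) + P(D|B)P(B)
     = 0.0220 × 0.3293 + 0.0693 × 0.6707
     = 0.00724460 + 0.04647951
     = 0.05372411

Step 2: Apply Bayes' theorem
P(A|D) = P(D|A)P(A) / P(D)
       = 0.00724460 / 0.05372411
       = 0.1348


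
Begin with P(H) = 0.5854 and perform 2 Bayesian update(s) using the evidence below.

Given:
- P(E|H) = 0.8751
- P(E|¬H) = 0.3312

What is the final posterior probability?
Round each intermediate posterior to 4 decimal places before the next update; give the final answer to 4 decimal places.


Sequential Bayesian updating:

Initial prior: P(H) = 0.5854

Update 1:
  P(E) = 0.8751 × 0.5854 + 0.3312 × 0.4146 = 0.51228354 + 0.13731552 = 0.64959906
  P(H|E) = 0.51228354 / 0.64959906 = 0.7886

Update 2:
  P(E) = 0.8751 × 0.7886 + 0.3312 × 0.2114 = 0.69010386 + 0.07001568 = 0.76011954
  P(H|E) = 0.69010386 / 0.76011954 = 0.9079

Final posterior: 0.9079


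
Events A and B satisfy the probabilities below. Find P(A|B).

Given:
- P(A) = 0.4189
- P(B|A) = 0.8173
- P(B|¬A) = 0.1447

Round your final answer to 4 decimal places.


Bayes' theorem: P(A|B) = P(B|A) × P(A) / P(B)

Step 1: Calculate P(B) using law of total probability
P(B) = P(B|A)P(A) + P(B|¬A)P(¬A)
     = 0.8173 × 0.4189 + 0.1447 × 0.5811
     = 0.34236697 + 0.08408517
     = 0.42645214

Step 2: Apply Bayes' theorem
P(A|B) = P(B|A) × P(A) / P(B)
       = 0.34236697 / 0.42645214
       = 0.8028


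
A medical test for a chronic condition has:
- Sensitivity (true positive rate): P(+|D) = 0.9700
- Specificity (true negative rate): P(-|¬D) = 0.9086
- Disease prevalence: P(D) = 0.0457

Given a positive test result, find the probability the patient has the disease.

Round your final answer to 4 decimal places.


Let D = has disease, + = positive test

Given:
- P(D) = 0.0457 (prevalence)
- P(+|D) = 0.9700 (sensitivity)
- P(-|¬D) = 0.9086 (specificity)
- P(+|¬D) = 0.0914 (false positive rate = 1 - specificity)

Step 1: Find P(+)
P(+) = P(+|D)P(D) + P(+|¬D)P(¬D)
     = 0.9700 × 0.0457 + 0.0914 × 0.9543
     = 0.04432900 + 0.08722302
     = 0.13155202

Step 2: Apply Bayes' theorem for P(D|+)
P(D|+) = P(+|D)P(D) / P(+)
       = 0.04432900 / 0.13155202
       = 0.3370


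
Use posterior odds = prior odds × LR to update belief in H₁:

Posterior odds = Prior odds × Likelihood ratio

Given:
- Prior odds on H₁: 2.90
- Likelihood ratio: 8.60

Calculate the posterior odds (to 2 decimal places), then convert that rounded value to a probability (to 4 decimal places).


Step 1: Calculate posterior odds
Posterior odds = Prior odds × LR
               = 2.90 × 8.60
               = 24.94

Step 2: Convert to probability
P(H₁|E) = Posterior odds / (1 + Posterior odds)
       = 24.94 / (1 + 24.94)
       = 24.94 / 25.94
       = 0.9614

The evidence increased P(H₁) from 0.7436 to 0.9614.


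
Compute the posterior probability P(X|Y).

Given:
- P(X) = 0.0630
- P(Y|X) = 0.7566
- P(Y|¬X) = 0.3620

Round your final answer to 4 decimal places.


Bayes' theorem: P(X|Y) = P(Y|X) × P(X) / P(Y)

Step 1: Calculate P(Y) using law of total probability
P(Y) = P(Y|X)P(X) + P(Y|¬X)P(¬X)
     = 0.7566 × 0.0630 + 0.3620 × 0.9370
     = 0.04766580 + 0.33919400
     = 0.38685980

Step 2: Apply Bayes' theorem
P(X|Y) = P(Y|X) × P(X) / P(Y)
       = 0.04766580 / 0.38685980
       = 0.1232


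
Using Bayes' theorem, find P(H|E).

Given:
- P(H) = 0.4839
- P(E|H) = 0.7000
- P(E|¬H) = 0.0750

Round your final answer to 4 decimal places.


Bayes' theorem: P(H|E) = P(E|H) × P(H) / P(E)

Step 1: Calculate P(E) using law of total probability
P(E) = P(E|H)P(H) + P(E|¬H)P(¬H)
     = 0.7000 × 0.4839 + 0.0750 × 0.5161
     = 0.33873000 + 0.03870750
     = 0.37743750

Step 2: Apply Bayes' theorem
P(H|E) = P(E|H) × P(H) / P(E)
       = 0.33873000 / 0.37743750
       = 0.8974


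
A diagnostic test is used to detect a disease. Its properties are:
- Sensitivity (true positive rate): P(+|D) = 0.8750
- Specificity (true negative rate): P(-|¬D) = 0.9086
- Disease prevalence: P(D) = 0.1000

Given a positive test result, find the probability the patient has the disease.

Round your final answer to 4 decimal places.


Let D = has disease, + = positive test

Given:
- P(D) = 0.1000 (prevalence)
- P(+|D) = 0.8750 (sensitivity)
- P(-|¬D) = 0.9086 (specificity)
- P(+|¬D) = 0.0914 (false positive rate = 1 - specificity)

Step 1: Find P(+)
P(+) = P(+|D)P(D) + P(+|¬D)P(¬D)
     = 0.8750 × 0.1000 + 0.0914 × 0.9000
     = 0.08750000 + 0.08226000
     = 0.16976000

Step 2: Apply Bayes' theorem for P(D|+)
P(D|+) = P(+|D)P(D) / P(+)
       = 0.08750000 / 0.16976000
       = 0.5154


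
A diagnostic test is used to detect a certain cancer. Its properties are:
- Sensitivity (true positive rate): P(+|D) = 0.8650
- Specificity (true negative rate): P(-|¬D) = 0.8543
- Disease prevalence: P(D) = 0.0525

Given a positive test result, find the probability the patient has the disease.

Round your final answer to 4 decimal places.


Let D = has disease, + = positive test

Given:
- P(D) = 0.0525 (prevalence)
- P(+|D) = 0.8650 (sensitivity)
- P(-|¬D) = 0.8543 (specificity)
- P(+|¬D) = 0.1457 (false positive rate = 1 - specificity)

Step 1: Find P(+)
P(+) = P(+|D)P(D) + P(+|¬D)P(¬D)
     = 0.8650 × 0.0525 + 0.1457 × 0.9475
     = 0.04541250 + 0.13805075
     = 0.18346325

Step 2: Apply Bayes' theorem for P(D|+)
P(D|+) = P(+|D)P(D) / P(+)
       = 0.04541250 / 0.18346325
       = 0.2475


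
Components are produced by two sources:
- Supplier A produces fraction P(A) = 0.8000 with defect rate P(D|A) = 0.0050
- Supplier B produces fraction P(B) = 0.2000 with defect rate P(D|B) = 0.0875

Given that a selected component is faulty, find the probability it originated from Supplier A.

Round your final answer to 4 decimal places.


Let A = from Supplier A, D = faulty

Given:
- P(A) = 0.8000, P(B) = 0.2000
- P(D|A) = 0.0050, P(D|B) = 0.0875

Step 1: Find P(D)
P(D) = P(D|A)P(A) + P(D|B)P(B)
     = 0.0050 × 0.8000 + 0.0875 × 0.2000
     = 0.00400000 + 0.01750000
     = 0.02150000

Step 2: Apply Bayes' theorem
P(A|D) = P(D|A)P(A) / P(D)
       = 0.00400000 / 0.02150000
       = 0.1860


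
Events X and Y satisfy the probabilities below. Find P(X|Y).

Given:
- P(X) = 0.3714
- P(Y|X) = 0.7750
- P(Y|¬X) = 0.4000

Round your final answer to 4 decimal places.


Bayes' theorem: P(X|Y) = P(Y|X) × P(X) / P(Y)

Step 1: Calculate P(Y) using law of total probability
P(Y) = P(Y|X)P(X) + P(Y|¬X)P(¬X)
     = 0.7750 × 0.3714 + 0.4000 × 0.6286
     = 0.28783500 + 0.25144000
     = 0.53927500

Step 2: Apply Bayes' theorem
P(X|Y) = P(Y|X) × P(X) / P(Y)
       = 0.28783500 / 0.53927500
       = 0.5337


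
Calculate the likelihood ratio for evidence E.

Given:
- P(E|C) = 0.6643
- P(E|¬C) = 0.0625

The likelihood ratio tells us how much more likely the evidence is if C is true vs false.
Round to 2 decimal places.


Likelihood Ratio (LR) = P(E|C) / P(E|¬C)

LR = 0.6643 / 0.0625
   = 10.63

The evidence is 10.63 times more likely if C is true than if C is false.
LR > 1, so observing E raises the odds in favor of C.


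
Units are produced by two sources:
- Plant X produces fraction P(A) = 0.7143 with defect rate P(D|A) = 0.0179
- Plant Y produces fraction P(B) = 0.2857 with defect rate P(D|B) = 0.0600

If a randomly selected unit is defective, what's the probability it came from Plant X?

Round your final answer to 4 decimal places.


Let A = from Plant X, D = defective

Given:
- P(A) = 0.7143, P(B) = 0.2857
- P(D|A) = 0.0179, P(D|B) = 0.0600

Step 1: Find P(D)
P(D) = P(D|A)P(A) + P(D|B)P(B)
     = 0.0179 × 0.7143 + 0.0600 × 0.2857
     = 0.01278597 + 0.01714200
     = 0.02992797

Step 2: Apply Bayes' theorem
P(A|D) = P(D|A)P(A) / P(D)
       = 0.01278597 / 0.02992797
       = 0.4272


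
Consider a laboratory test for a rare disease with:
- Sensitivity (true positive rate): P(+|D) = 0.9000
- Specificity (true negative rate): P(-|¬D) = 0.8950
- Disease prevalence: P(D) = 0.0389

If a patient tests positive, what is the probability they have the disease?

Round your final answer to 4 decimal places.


Let D = has disease, + = positive test

Given:
- P(D) = 0.0389 (prevalence)
- P(+|D) = 0.9000 (sensitivity)
- P(-|¬D) = 0.8950 (specificity)
- P(+|¬D) = 0.1050 (false positive rate = 1 - specificity)

Step 1: Find P(+)
P(+) = P(+|D)P(D) + P(+|¬D)P(¬D)
     = 0.9000 × 0.0389 + 0.1050 × 0.9611
     = 0.03501000 + 0.10091550
     = 0.13592550

Step 2: Apply Bayes' theorem for P(D|+)
P(D|+) = P(+|D)P(D) / P(+)
       = 0.03501000 / 0.13592550
       = 0.2576


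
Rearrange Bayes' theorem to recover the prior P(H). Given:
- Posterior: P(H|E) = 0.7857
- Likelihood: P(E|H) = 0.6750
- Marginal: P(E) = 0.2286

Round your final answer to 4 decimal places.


From Bayes' theorem: P(H|E) = P(E|H) × P(H) / P(E)

Rearranging for P(H):
P(H) = P(H|E) × P(E) / P(E|H)
     = 0.7857 × 0.2286 / 0.6750
     = 0.17961102 / 0.6750
     = 0.2661


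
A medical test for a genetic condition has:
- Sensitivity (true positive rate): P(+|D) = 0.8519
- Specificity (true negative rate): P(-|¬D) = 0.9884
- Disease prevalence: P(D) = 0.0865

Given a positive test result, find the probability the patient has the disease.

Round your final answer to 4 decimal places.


Let D = has disease, + = positive test

Given:
- P(D) = 0.0865 (prevalence)
- P(+|D) = 0.8519 (sensitivity)
- P(-|¬D) = 0.9884 (specificity)
- P(+|¬D) = 0.0116 (false positive rate = 1 - specificity)

Step 1: Find P(+)
P(+) = P(+|D)P(D) + P(+|¬D)P(¬D)
     = 0.8519 × 0.0865 + 0.0116 × 0.9135
     = 0.07368935 + 0.01059660
     = 0.08428595

Step 2: Apply Bayes' theorem for P(D|+)
P(D|+) = P(+|D)P(D) / P(+)
       = 0.07368935 / 0.08428595
       = 0.8743


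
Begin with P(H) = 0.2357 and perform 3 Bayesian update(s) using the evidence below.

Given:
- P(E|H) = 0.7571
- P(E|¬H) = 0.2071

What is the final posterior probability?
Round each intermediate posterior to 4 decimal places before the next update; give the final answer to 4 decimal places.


Sequential Bayesian updating:

Initial prior: P(H) = 0.2357

Update 1:
  P(E) = 0.7571 × 0.2357 + 0.2071 × 0.7643 = 0.17844847 + 0.15828653 = 0.33673500
  P(H|E) = 0.17844847 / 0.33673500 = 0.5299

Update 2:
  P(E) = 0.7571 × 0.5299 + 0.2071 × 0.4701 = 0.40118729 + 0.09735771 = 0.49854500
  P(H|E) = 0.40118729 / 0.49854500 = 0.8047

Update 3:
  P(E) = 0.7571 × 0.8047 + 0.2071 × 0.1953 = 0.60923837 + 0.04044663 = 0.64968500
  P(H|E) = 0.60923837 / 0.64968500 = 0.9377

Final posterior: 0.9377


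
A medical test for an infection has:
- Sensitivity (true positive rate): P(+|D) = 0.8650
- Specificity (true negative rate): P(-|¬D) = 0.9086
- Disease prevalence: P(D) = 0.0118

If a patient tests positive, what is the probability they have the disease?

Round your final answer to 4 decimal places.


Let D = has disease, + = positive test

Given:
- P(D) = 0.0118 (prevalence)
- P(+|D) = 0.8650 (sensitivity)
- P(-|¬D) = 0.9086 (specificity)
- P(+|¬D) = 0.0914 (false positive rate = 1 - specificity)

Step 1: Find P(+)
P(+) = P(+|D)P(D) + P(+|¬D)P(¬D)
     = 0.8650 × 0.0118 + 0.0914 × 0.9882
     = 0.01020700 + 0.09032148
     = 0.10052848

Step 2: Apply Bayes' theorem for P(D|+)
P(D|+) = P(+|D)P(D) / P(+)
       = 0.01020700 / 0.10052848
       = 0.1015


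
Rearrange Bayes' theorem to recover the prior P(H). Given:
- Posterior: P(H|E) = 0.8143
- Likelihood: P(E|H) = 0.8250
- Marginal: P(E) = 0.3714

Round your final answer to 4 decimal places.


From Bayes' theorem: P(H|E) = P(E|H) × P(H) / P(E)

Rearranging for P(H):
P(H) = P(H|E) × P(E) / P(E|H)
     = 0.8143 × 0.3714 / 0.8250
     = 0.30243102 / 0.8250
     = 0.3666


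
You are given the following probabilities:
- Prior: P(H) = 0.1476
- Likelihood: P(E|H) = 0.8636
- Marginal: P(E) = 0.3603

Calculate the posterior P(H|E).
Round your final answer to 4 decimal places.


Using Bayes' theorem:

P(H|E) = P(E|H) × P(H) / P(E)
       = 0.8636 × 0.1476 / 0.3603
       = 0.12746736 / 0.3603
       = 0.3538

The evidence strengthens our belief in H.
Prior: 0.1476 → Posterior: 0.3538


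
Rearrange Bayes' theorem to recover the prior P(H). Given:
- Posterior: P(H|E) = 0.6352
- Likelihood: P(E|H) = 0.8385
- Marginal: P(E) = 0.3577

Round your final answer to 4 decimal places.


From Bayes' theorem: P(H|E) = P(E|H) × P(H) / P(E)

Rearranging for P(H):
P(H) = P(H|E) × P(E) / P(E|H)
     = 0.6352 × 0.3577 / 0.8385
     = 0.22721104 / 0.8385
     = 0.2710


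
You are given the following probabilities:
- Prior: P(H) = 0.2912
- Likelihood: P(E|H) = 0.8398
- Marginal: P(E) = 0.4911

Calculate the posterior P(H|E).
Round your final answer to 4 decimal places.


Using Bayes' theorem:

P(H|E) = P(E|H) × P(H) / P(E)
       = 0.8398 × 0.2912 / 0.4911
       = 0.24454976 / 0.4911
       = 0.4980

The evidence strengthens our belief in H.
Prior: 0.2912 → Posterior: 0.4980


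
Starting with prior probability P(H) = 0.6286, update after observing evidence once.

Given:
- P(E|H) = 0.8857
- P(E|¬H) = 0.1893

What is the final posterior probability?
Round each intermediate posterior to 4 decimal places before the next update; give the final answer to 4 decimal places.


Sequential Bayesian updating:

Initial prior: P(H) = 0.6286

Update 1:
  P(E) = 0.8857 × 0.6286 + 0.1893 × 0.3714 = 0.55675102 + 0.07030602 = 0.62705704
  P(H|E) = 0.55675102 / 0.62705704 = 0.8879

Final posterior: 0.8879


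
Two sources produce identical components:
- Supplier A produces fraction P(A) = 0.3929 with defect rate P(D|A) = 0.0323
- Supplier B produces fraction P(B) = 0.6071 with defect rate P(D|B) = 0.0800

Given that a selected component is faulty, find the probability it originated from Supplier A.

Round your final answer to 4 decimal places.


Let A = from Supplier A, D = faulty

Given:
- P(A) = 0.3929, P(B) = 0.6071
- P(D|A) = 0.0323, P(D|B) = 0.0800

Step 1: Find P(D)
P(D) = P(D|A)P(A) + P(D|B)P(B)
     = 0.0323 × 0.3929 + 0.0800 × 0.6071
     = 0.01269067 + 0.04856800
     = 0.06125867

Step 2: Apply Bayes' theorem
P(A|D) = P(D|A)P(A) / P(D)
       = 0.01269067 / 0.06125867
       = 0.2072


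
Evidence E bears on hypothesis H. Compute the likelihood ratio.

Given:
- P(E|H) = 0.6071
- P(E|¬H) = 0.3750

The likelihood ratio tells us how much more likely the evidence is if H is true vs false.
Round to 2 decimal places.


Likelihood Ratio (LR) = P(E|H) / P(E|¬H)

LR = 0.6071 / 0.3750
   = 1.62

The evidence is 1.62 times more likely if H is true than if H is false.
LR > 1, so observing E raises the odds in favor of H.


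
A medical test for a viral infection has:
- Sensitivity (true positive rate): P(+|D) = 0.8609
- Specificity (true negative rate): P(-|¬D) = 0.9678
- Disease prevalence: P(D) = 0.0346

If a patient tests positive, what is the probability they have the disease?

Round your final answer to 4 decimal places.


Let D = has disease, + = positive test

Given:
- P(D) = 0.0346 (prevalence)
- P(+|D) = 0.8609 (sensitivity)
- P(-|¬D) = 0.9678 (specificity)
- P(+|¬D) = 0.0322 (false positive rate = 1 - specificity)

Step 1: Find P(+)
P(+) = P(+|D)P(D) + P(+|¬D)P(¬D)
     = 0.8609 × 0.0346 + 0.0322 × 0.9654
     = 0.02978714 + 0.03108588
     = 0.06087302

Step 2: Apply Bayes' theorem for P(D|+)
P(D|+) = P(+|D)P(D) / P(+)
       = 0.02978714 / 0.06087302
       = 0.4893


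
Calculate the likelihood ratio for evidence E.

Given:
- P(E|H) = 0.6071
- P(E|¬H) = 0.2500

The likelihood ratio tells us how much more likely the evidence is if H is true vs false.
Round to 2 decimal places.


Likelihood Ratio (LR) = P(E|H) / P(E|¬H)

LR = 0.6071 / 0.2500
   = 2.43

The evidence is 2.43 times more likely if H is true than if H is false.
Because LR exceeds 1, E is evidence for H.


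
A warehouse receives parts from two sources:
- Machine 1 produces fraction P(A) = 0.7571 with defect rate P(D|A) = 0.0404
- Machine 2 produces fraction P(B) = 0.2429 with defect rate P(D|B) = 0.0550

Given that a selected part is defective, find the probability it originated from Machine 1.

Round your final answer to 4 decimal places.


Let A = from Machine 1, D = defective

Given:
- P(A) = 0.7571, P(B) = 0.2429
- P(D|A) = 0.0404, P(D|B) = 0.0550

Step 1: Find P(D)
P(D) = P(D|A)P(A) + P(D|B)P(B)
     = 0.0404 × 0.7571 + 0.0550 × 0.2429
     = 0.03058684 + 0.01335950
     = 0.04394634

Step 2: Apply Bayes' theorem
P(A|D) = P(D|A)P(A) / P(D)
       = 0.03058684 / 0.04394634
       = 0.6960


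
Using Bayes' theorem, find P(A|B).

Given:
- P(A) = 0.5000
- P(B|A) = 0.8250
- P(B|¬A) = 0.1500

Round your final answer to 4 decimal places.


Bayes' theorem: P(A|B) = P(B|A) × P(A) / P(B)

Step 1: Calculate P(B) using law of total probability
P(B) = P(B|A)P(A) + P(B|¬A)P(¬A)
     = 0.8250 × 0.5000 + 0.1500 × 0.5000
     = 0.41250000 + 0.07500000
     = 0.48750000

Step 2: Apply Bayes' theorem
P(A|B) = P(B|A) × P(A) / P(B)
       = 0.41250000 / 0.48750000
       = 0.8462


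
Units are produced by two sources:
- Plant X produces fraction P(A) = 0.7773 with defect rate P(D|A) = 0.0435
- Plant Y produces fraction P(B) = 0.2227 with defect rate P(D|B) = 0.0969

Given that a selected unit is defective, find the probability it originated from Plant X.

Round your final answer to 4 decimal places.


Let A = from Plant X, D = defective

Given:
- P(A) = 0.7773, P(B) = 0.2227
- P(D|A) = 0.0435, P(D|B) = 0.0969

Step 1: Find P(D)
P(D) = P(D|A)P(A) + P(D|B)P(B)
     = 0.0435 × 0.7773 + 0.0969 × 0.2227
     = 0.03381255 + 0.02157963
     = 0.05539218

Step 2: Apply Bayes' theorem
P(A|D) = P(D|A)P(A) / P(D)
       = 0.03381255 / 0.05539218
       = 0.6104


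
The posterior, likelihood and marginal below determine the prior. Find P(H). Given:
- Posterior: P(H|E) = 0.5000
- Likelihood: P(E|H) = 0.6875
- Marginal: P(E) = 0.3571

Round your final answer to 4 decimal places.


From Bayes' theorem: P(H|E) = P(E|H) × P(H) / P(E)

Rearranging for P(H):
P(H) = P(H|E) × P(E) / P(E|H)
     = 0.5000 × 0.3571 / 0.6875
     = 0.17855000 / 0.6875
     = 0.2597


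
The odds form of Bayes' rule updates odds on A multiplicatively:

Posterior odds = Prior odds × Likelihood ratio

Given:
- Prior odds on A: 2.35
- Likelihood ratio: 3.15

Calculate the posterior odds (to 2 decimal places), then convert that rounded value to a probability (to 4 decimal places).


Step 1: Calculate posterior odds
Posterior odds = Prior odds × LR
               = 2.35 × 3.15
               = 7.40

Step 2: Convert to probability
P(A|E) = Posterior odds / (1 + Posterior odds)
       = 7.40 / (1 + 7.40)
       = 7.40 / 8.40
       = 0.8810

The evidence increased P(A) from 0.7015 to 0.8810.


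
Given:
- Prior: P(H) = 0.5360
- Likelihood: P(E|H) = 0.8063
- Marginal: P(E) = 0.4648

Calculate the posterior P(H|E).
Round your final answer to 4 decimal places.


Using Bayes' theorem:

P(H|E) = P(E|H) × P(H) / P(E)
       = 0.8063 × 0.5360 / 0.4648
       = 0.43217680 / 0.4648
       = 0.9298

The evidence strengthens our belief in H.
Prior: 0.5360 → Posterior: 0.9298


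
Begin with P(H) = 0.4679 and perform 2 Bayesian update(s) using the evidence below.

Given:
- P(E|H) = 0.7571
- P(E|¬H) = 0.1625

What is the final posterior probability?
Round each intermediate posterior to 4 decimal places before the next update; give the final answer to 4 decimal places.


Sequential Bayesian updating:

Initial prior: P(H) = 0.4679

Update 1:
  P(E) = 0.7571 × 0.4679 + 0.1625 × 0.5321 = 0.35424709 + 0.08646625 = 0.44071334
  P(H|E) = 0.35424709 / 0.44071334 = 0.8038

Update 2:
  P(E) = 0.7571 × 0.8038 + 0.1625 × 0.1962 = 0.60855698 + 0.03188250 = 0.64043948
  P(H|E) = 0.60855698 / 0.64043948 = 0.9502

Final posterior: 0.9502


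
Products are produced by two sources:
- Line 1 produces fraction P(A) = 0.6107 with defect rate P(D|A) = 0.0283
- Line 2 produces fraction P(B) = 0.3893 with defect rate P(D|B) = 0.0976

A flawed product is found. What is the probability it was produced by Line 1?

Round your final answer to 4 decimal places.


Let A = from Line 1, D = flawed

Given:
- P(A) = 0.6107, P(B) = 0.3893
- P(D|A) = 0.0283, P(D|B) = 0.0976

Step 1: Find P(D)
P(D) = P(D|A)P(A) + P(D|B)P(B)
     = 0.0283 × 0.6107 + 0.0976 × 0.3893
     = 0.01728281 + 0.03799568
     = 0.05527849

Step 2: Apply Bayes' theorem
P(A|D) = P(D|A)P(A) / P(D)
       = 0.01728281 / 0.05527849
       = 0.3126


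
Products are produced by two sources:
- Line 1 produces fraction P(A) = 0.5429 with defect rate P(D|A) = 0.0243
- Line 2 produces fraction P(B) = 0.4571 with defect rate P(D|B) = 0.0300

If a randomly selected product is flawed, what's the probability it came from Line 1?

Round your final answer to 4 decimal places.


Let A = from Line 1, D = flawed

Given:
- P(A) = 0.5429, P(B) = 0.4571
- P(D|A) = 0.0243, P(D|B) = 0.0300

Step 1: Find P(D)
P(D) = P(D|A)P(A) + P(D|B)P(B)
     = 0.0243 × 0.5429 + 0.0300 × 0.4571
     = 0.01319247 + 0.01371300
     = 0.02690547

Step 2: Apply Bayes' theorem
P(A|D) = P(D|A)P(A) / P(D)
       = 0.01319247 / 0.02690547
       = 0.4903


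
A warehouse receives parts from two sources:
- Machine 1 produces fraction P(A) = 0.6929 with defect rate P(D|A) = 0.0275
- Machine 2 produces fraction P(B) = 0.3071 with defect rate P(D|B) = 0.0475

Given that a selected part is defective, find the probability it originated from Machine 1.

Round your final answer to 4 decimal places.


Let A = from Machine 1, D = defective

Given:
- P(A) = 0.6929, P(B) = 0.3071
- P(D|A) = 0.0275, P(D|B) = 0.0475

Step 1: Find P(D)
P(D) = P(D|A)P(A) + P(D|B)P(B)
     = 0.0275 × 0.6929 + 0.0475 × 0.3071
     = 0.01905475 + 0.01458725
     = 0.03364200

Step 2: Apply Bayes' theorem
P(A|D) = P(D|A)P(A) / P(D)
       = 0.01905475 / 0.03364200
       = 0.5664


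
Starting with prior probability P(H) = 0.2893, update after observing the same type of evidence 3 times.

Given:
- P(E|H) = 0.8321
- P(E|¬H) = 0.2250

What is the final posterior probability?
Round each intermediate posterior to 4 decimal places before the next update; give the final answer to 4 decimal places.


Sequential Bayesian updating:

Initial prior: P(H) = 0.2893

Update 1:
  P(E) = 0.8321 × 0.2893 + 0.2250 × 0.7107 = 0.24072653 + 0.15990750 = 0.40063403
  P(H|E) = 0.24072653 / 0.40063403 = 0.6009

Update 2:
  P(E) = 0.8321 × 0.6009 + 0.2250 × 0.3991 = 0.50000889 + 0.08979750 = 0.58980639
  P(H|E) = 0.50000889 / 0.58980639 = 0.8478

Update 3:
  P(E) = 0.8321 × 0.8478 + 0.2250 × 0.1522 = 0.70545438 + 0.03424500 = 0.73969938
  P(H|E) = 0.70545438 / 0.73969938 = 0.9537

Final posterior: 0.9537


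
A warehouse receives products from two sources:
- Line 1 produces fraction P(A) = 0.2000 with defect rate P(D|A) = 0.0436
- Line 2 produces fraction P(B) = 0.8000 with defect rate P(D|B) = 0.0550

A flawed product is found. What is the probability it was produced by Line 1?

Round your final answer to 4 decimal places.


Let A = from Line 1, D = flawed

Given:
- P(A) = 0.2000, P(B) = 0.8000
- P(D|A) = 0.0436, P(D|B) = 0.0550

Step 1: Find P(D)
P(D) = P(D|A)P(A) + P(D|B)P(B)
     = 0.0436 × 0.2000 + 0.0550 × 0.8000
     = 0.00872000 + 0.04400000
     = 0.05272000

Step 2: Apply Bayes' theorem
P(A|D) = P(D|A)P(A) / P(D)
       = 0.00872000 / 0.05272000
       = 0.1654


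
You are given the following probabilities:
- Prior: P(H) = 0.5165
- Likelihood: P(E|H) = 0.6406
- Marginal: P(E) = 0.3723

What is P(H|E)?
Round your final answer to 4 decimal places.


Using Bayes' theorem:

P(H|E) = P(E|H) × P(H) / P(E)
       = 0.6406 × 0.5165 / 0.3723
       = 0.33086990 / 0.3723
       = 0.8887

The evidence strengthens our belief in H.
Prior: 0.5165 → Posterior: 0.8887


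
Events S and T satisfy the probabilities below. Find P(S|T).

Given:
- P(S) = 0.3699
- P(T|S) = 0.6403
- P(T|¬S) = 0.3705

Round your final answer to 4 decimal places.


Bayes' theorem: P(S|T) = P(T|S) × P(S) / P(T)

Step 1: Calculate P(T) using law of total probability
P(T) = P(T|S)P(S) + P(T|¬S)P(¬S)
     = 0.6403 × 0.3699 + 0.3705 × 0.6301
     = 0.23684697 + 0.23345205
     = 0.47029902

Step 2: Apply Bayes' theorem
P(S|T) = P(T|S) × P(S) / P(T)
       = 0.23684697 / 0.47029902
       = 0.5036


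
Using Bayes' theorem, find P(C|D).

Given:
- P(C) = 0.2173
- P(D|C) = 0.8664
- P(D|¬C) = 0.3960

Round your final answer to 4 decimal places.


Bayes' theorem: P(C|D) = P(D|C) × P(C) / P(D)

Step 1: Calculate P(D) using law of total probability
P(D) = P(D|C)P(C) + P(D|¬C)P(¬C)
     = 0.8664 × 0.2173 + 0.3960 × 0.7827
     = 0.18826872 + 0.30994920
     = 0.49821792

Step 2: Apply Bayes' theorem
P(C|D) = P(D|C) × P(C) / P(D)
       = 0.18826872 / 0.49821792
       = 0.3779


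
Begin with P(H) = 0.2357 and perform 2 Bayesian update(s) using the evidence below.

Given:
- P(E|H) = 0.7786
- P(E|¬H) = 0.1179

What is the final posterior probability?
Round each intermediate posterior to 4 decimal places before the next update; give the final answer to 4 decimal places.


Sequential Bayesian updating:

Initial prior: P(H) = 0.2357

Update 1:
  P(E) = 0.7786 × 0.2357 + 0.1179 × 0.7643 = 0.18351602 + 0.09011097 = 0.27362699
  P(H|E) = 0.18351602 / 0.27362699 = 0.6707

Update 2:
  P(E) = 0.7786 × 0.6707 + 0.1179 × 0.3293 = 0.52220702 + 0.03882447 = 0.56103149
  P(H|E) = 0.52220702 / 0.56103149 = 0.9308

Final posterior: 0.9308


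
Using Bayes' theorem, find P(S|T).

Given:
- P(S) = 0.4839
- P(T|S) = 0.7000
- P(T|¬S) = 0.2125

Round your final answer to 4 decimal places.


Bayes' theorem: P(S|T) = P(T|S) × P(S) / P(T)

Step 1: Calculate P(T) using law of total probability
P(T) = P(T|S)P(S) + P(T|¬S)P(¬S)
     = 0.7000 × 0.4839 + 0.2125 × 0.5161
     = 0.33873000 + 0.10967125
     = 0.44840125

Step 2: Apply Bayes' theorem
P(S|T) = P(T|S) × P(S) / P(T)
       = 0.33873000 / 0.44840125
       = 0.7554


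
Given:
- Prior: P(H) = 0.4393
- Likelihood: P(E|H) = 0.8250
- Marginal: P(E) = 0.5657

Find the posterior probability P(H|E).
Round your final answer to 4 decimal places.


Using Bayes' theorem:

P(H|E) = P(E|H) × P(H) / P(E)
       = 0.8250 × 0.4393 / 0.5657
       = 0.36242250 / 0.5657
       = 0.6407

The evidence strengthens our belief in H.
Prior: 0.4393 → Posterior: 0.6407


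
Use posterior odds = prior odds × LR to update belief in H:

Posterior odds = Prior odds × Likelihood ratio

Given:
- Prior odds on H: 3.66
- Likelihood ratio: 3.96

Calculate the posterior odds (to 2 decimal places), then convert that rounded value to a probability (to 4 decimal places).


Step 1: Calculate posterior odds
Posterior odds = Prior odds × LR
               = 3.66 × 3.96
               = 14.49

Step 2: Convert to probability
P(H|E) = Posterior odds / (1 + Posterior odds)
       = 14.49 / (1 + 14.49)
       = 14.49 / 15.49
       = 0.9354

The evidence increased P(H) from 0.7854 to 0.9354.


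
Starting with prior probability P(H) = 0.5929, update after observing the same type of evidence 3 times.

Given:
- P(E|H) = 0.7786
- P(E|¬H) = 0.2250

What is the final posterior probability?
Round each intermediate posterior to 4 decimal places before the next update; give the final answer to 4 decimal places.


Sequential Bayesian updating:

Initial prior: P(H) = 0.5929

Update 1:
  P(E) = 0.7786 × 0.5929 + 0.2250 × 0.4071 = 0.46163194 + 0.09159750 = 0.55322944
  P(H|E) = 0.46163194 / 0.55322944 = 0.8344

Update 2:
  P(E) = 0.7786 × 0.8344 + 0.2250 × 0.1656 = 0.64966384 + 0.03726000 = 0.68692384
  P(H|E) = 0.64966384 / 0.68692384 = 0.9458

Update 3:
  P(E) = 0.7786 × 0.9458 + 0.2250 × 0.0542 = 0.73639988 + 0.01219500 = 0.74859488
  P(H|E) = 0.73639988 / 0.74859488 = 0.9837

Final posterior: 0.9837


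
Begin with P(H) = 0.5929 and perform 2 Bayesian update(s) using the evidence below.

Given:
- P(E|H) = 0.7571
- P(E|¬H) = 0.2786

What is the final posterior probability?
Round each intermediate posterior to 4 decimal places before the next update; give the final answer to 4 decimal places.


Sequential Bayesian updating:

Initial prior: P(H) = 0.5929

Update 1:
  P(E) = 0.7571 × 0.5929 + 0.2786 × 0.4071 = 0.44888459 + 0.11341806 = 0.56230265
  P(H|E) = 0.44888459 / 0.56230265 = 0.7983

Update 2:
  P(E) = 0.7571 × 0.7983 + 0.2786 × 0.2017 = 0.60439293 + 0.05619362 = 0.66058655
  P(H|E) = 0.60439293 / 0.66058655 = 0.9149

Final posterior: 0.9149


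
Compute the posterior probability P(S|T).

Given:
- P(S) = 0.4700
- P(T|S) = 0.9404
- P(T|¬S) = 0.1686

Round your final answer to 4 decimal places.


Bayes' theorem: P(S|T) = P(T|S) × P(S) / P(T)

Step 1: Calculate P(T) using law of total probability
P(T) = P(T|S)P(S) + P(T|¬S)P(¬S)
     = 0.9404 × 0.4700 + 0.1686 × 0.5300
     = 0.44198800 + 0.08935800
     = 0.53134600

Step 2: Apply Bayes' theorem
P(S|T) = P(T|S) × P(S) / P(T)
       = 0.44198800 / 0.53134600
       = 0.8318


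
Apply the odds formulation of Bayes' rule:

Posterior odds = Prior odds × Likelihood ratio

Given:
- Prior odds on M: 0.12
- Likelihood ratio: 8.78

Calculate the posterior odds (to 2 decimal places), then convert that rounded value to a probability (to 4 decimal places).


Step 1: Calculate posterior odds
Posterior odds = Prior odds × LR
               = 0.12 × 8.78
               = 1.05

Step 2: Convert to probability
P(M|E) = Posterior odds / (1 + Posterior odds)
       = 1.05 / (1 + 1.05)
       = 1.05 / 2.05
       = 0.5122

The evidence increased P(M) from 0.1071 to 0.5122.


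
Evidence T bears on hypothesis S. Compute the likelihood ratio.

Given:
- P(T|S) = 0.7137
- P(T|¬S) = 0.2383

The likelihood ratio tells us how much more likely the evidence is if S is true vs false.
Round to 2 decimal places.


Likelihood Ratio (LR) = P(T|S) / P(T|¬S)

LR = 0.7137 / 0.2383
   = 2.99

The evidence is 2.99 times more likely if S is true than if S is false.
Because LR exceeds 1, T is evidence for S.


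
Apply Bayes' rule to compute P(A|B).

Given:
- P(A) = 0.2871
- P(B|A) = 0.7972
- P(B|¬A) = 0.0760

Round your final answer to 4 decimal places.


Bayes' theorem: P(A|B) = P(B|A) × P(A) / P(B)

Step 1: Calculate P(B) using law of total probability
P(B) = P(B|A)P(A) + P(B|¬A)P(¬A)
     = 0.7972 × 0.2871 + 0.0760 × 0.7129
     = 0.22887612 + 0.05418040
     = 0.28305652

Step 2: Apply Bayes' theorem
P(A|B) = P(B|A) × P(A) / P(B)
       = 0.22887612 / 0.28305652
       = 0.8086


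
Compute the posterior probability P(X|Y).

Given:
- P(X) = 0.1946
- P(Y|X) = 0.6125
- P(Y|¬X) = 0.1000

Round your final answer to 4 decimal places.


Bayes' theorem: P(X|Y) = P(Y|X) × P(X) / P(Y)

Step 1: Calculate P(Y) using law of total probability
P(Y) = P(Y|X)P(X) + P(Y|¬X)P(¬X)
     = 0.6125 × 0.1946 + 0.1000 × 0.8054
     = 0.11919250 + 0.08054000
     = 0.19973250

Step 2: Apply Bayes' theorem
P(X|Y) = P(Y|X) × P(X) / P(Y)
       = 0.11919250 / 0.19973250
       = 0.5968


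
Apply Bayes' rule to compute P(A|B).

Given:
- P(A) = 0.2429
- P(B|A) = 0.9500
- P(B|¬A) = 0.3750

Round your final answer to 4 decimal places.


Bayes' theorem: P(A|B) = P(B|A) × P(A) / P(B)

Step 1: Calculate P(B) using law of total probability
P(B) = P(B|A)P(A) + P(B|¬A)P(¬A)
     = 0.9500 × 0.2429 + 0.3750 × 0.7571
     = 0.23075500 + 0.28391250
     = 0.51466750

Step 2: Apply Bayes' theorem
P(A|B) = P(B|A) × P(A) / P(B)
       = 0.23075500 / 0.51466750
       = 0.4484


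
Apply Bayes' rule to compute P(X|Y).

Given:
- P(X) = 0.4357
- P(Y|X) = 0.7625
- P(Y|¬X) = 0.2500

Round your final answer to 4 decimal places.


Bayes' theorem: P(X|Y) = P(Y|X) × P(X) / P(Y)

Step 1: Calculate P(Y) using law of total probability
P(Y) = P(Y|X)P(X) + P(Y|¬X)P(¬X)
     = 0.7625 × 0.4357 + 0.2500 × 0.5643
     = 0.33222125 + 0.14107500
     = 0.47329625

Step 2: Apply Bayes' theorem
P(X|Y) = P(Y|X) × P(X) / P(Y)
       = 0.33222125 / 0.47329625
       = 0.7019


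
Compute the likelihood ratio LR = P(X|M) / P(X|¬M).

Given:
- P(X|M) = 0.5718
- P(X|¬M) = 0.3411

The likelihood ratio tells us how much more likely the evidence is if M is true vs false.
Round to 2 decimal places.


Likelihood Ratio (LR) = P(X|M) / P(X|¬M)

LR = 0.5718 / 0.3411
   = 1.68

The evidence is 1.68 times more likely if M is true than if M is false.
LR > 1, so observing X raises the odds in favor of M.


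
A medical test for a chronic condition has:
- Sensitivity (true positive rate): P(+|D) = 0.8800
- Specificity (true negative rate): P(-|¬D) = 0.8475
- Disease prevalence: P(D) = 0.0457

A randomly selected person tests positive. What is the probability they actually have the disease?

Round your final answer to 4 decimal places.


Let D = has disease, + = positive test

Given:
- P(D) = 0.0457 (prevalence)
- P(+|D) = 0.8800 (sensitivity)
- P(-|¬D) = 0.8475 (specificity)
- P(+|¬D) = 0.1525 (false positive rate = 1 - specificity)

Step 1: Find P(+)
P(+) = P(+|D)P(D) + P(+|¬D)P(¬D)
     = 0.8800 × 0.0457 + 0.1525 × 0.9543
     = 0.04021600 + 0.14553075
     = 0.18574675

Step 2: Apply Bayes' theorem for P(D|+)
P(D|+) = P(+|D)P(D) / P(+)
       = 0.04021600 / 0.18574675
       = 0.2165
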